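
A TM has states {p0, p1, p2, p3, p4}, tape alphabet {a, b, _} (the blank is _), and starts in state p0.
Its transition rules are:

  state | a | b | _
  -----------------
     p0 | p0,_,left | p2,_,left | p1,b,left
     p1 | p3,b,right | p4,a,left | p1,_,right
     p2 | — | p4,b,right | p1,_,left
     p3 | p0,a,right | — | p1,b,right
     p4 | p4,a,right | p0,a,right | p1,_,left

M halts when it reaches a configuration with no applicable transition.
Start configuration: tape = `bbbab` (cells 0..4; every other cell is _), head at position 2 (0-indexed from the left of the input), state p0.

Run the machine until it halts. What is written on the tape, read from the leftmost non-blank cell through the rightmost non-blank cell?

state=p0 head=2 tape=___bb[b]ab   (p0,b)→(p2,_,left)
state=p2 head=1 tape=___b[b]_ab   (p2,b)→(p4,b,right)
state=p4 head=2 tape=___bb[_]ab   (p4,_)→(p1,_,left)
state=p1 head=1 tape=___b[b]_ab   (p1,b)→(p4,a,left)
state=p4 head=0 tape=___[b]a_ab   (p4,b)→(p0,a,right)
state=p0 head=1 tape=___a[a]_ab   (p0,a)→(p0,_,left)
state=p0 head=0 tape=___[a]__ab   (p0,a)→(p0,_,left)
state=p0 head=-1 tape=__[_]___ab   (p0,_)→(p1,b,left)
state=p1 head=-2 tape=_[_]b___ab   (p1,_)→(p1,_,right)
state=p1 head=-1 tape=__[b]___ab   (p1,b)→(p4,a,left)
state=p4 head=-2 tape=_[_]a___ab   (p4,_)→(p1,_,left)
state=p1 head=-3 tape=[_]_a___ab   (p1,_)→(p1,_,right)
state=p1 head=-2 tape=_[_]a___ab   (p1,_)→(p1,_,right)
state=p1 head=-1 tape=__[a]___ab   (p1,a)→(p3,b,right)
state=p3 head=0 tape=__b[_]__ab   (p3,_)→(p1,b,right)
state=p1 head=1 tape=__bb[_]_ab   (p1,_)→(p1,_,right)
state=p1 head=2 tape=__bb_[_]ab   (p1,_)→(p1,_,right)
state=p1 head=3 tape=__bb__[a]b   (p1,a)→(p3,b,right)
state=p3 head=4 tape=__bb__b[b]
The non-blank tape span at halt is bb__bb.

bb__bb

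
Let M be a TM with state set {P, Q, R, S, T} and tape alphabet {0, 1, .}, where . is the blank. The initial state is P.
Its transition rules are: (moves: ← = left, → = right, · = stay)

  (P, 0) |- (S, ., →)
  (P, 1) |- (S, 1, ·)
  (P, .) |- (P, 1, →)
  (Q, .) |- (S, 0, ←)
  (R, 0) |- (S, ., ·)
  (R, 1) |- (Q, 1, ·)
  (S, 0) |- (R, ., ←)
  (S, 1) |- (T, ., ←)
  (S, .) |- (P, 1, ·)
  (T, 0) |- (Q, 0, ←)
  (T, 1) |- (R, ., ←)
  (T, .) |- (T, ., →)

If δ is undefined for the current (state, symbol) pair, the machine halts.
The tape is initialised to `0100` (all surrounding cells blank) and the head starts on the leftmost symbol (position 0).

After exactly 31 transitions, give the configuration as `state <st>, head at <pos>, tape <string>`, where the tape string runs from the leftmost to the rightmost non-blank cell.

P | ....[0]100   read 0 → write ., move →, go to S
S | .....[1]00   read 1 → write ., move ←, go to T
T | ....[.].00   read . → write ., move →, go to T
T | .....[.]00   read . → write ., move →, go to T
T | ......[0]0   read 0 → write 0, move ←, go to Q
Q | .....[.]00   read . → write 0, move ←, go to S
S | ....[.]000   read . → write 1, move ·, go to P
P | ....[1]000   read 1 → write 1, move ·, go to S
S | ....[1]000   read 1 → write ., move ←, go to T
T | ...[.].000   read . → write ., move →, go to T
T | ....[.]000   read . → write ., move →, go to T
T | .....[0]00   read 0 → write 0, move ←, go to Q
Q | ....[.]000   read . → write 0, move ←, go to S
S | ...[.]0000   read . → write 1, move ·, go to P
P | ...[1]0000   read 1 → write 1, move ·, go to S
S | ...[1]0000   read 1 → write ., move ←, go to T
T | ..[.].0000   read . → write ., move →, go to T
T | ...[.]0000   read . → write ., move →, go to T
T | ....[0]000   read 0 → write 0, move ←, go to Q
Q | ...[.]0000   read . → write 0, move ←, go to S
S | ..[.]00000   read . → write 1, move ·, go to P
P | ..[1]00000   read 1 → write 1, move ·, go to S
S | ..[1]00000   read 1 → write ., move ←, go to T
T | .[.].00000   read . → write ., move →, go to T
T | ..[.]00000   read . → write ., move →, go to T
T | ...[0]0000   read 0 → write 0, move ←, go to Q
Q | ..[.]00000   read . → write 0, move ←, go to S
S | .[.]000000   read . → write 1, move ·, go to P
P | .[1]000000   read 1 → write 1, move ·, go to S
S | .[1]000000   read 1 → write ., move ←, go to T
T | [.].000000   read . → write ., move →, go to T
T | .[.]000000
After 31 steps: state T, head at -3, tape 000000.

state T, head at -3, tape 000000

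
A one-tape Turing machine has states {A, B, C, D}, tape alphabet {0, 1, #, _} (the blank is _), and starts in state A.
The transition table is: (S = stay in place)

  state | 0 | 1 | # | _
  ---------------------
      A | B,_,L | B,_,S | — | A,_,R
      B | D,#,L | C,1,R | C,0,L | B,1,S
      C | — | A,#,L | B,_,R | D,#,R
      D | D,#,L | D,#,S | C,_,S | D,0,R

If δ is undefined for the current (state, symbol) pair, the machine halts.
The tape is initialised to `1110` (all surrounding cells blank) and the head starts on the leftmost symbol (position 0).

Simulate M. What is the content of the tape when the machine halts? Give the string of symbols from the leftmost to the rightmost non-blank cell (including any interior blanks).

1_10

state=A head=0 tape=[1]110   (A,1)→(B,_,S)
state=B head=0 tape=[_]110   (B,_)→(B,1,S)
state=B head=0 tape=[1]110   (B,1)→(C,1,R)
state=C head=1 tape=1[1]10   (C,1)→(A,#,L)
state=A head=0 tape=[1]#10   (A,1)→(B,_,S)
state=B head=0 tape=[_]#10   (B,_)→(B,1,S)
state=B head=0 tape=[1]#10   (B,1)→(C,1,R)
state=C head=1 tape=1[#]10   (C,#)→(B,_,R)
state=B head=2 tape=1_[1]0   (B,1)→(C,1,R)
state=C head=3 tape=1_1[0]
The non-blank tape span at halt is 1_10.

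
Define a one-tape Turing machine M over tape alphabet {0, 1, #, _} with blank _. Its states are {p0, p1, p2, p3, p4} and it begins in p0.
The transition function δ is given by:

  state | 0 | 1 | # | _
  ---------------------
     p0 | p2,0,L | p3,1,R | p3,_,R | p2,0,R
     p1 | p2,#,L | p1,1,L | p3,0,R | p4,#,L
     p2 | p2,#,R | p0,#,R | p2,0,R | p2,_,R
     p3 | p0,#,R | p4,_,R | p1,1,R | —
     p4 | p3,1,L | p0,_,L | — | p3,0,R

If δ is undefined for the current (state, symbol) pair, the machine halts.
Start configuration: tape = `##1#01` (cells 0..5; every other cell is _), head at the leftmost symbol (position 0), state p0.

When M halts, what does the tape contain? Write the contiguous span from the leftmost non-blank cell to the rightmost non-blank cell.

p0 | __[#]#1#01   read # → write _, move R, go to p3
p3 | ___[#]1#01   read # → write 1, move R, go to p1
p1 | ___1[1]#01   read 1 → write 1, move L, go to p1
p1 | ___[1]1#01   read 1 → write 1, move L, go to p1
p1 | __[_]11#01   read _ → write #, move L, go to p4
p4 | _[_]#11#01   read _ → write 0, move R, go to p3
p3 | _0[#]11#01   read # → write 1, move R, go to p1
p1 | _01[1]1#01   read 1 → write 1, move L, go to p1
p1 | _0[1]11#01   read 1 → write 1, move L, go to p1
p1 | _[0]111#01   read 0 → write #, move L, go to p2
p2 | [_]#111#01   read _ → write _, move R, go to p2
p2 | _[#]111#01   read # → write 0, move R, go to p2
p2 | _0[1]11#01   read 1 → write #, move R, go to p0
p0 | _0#[1]1#01   read 1 → write 1, move R, go to p3
p3 | _0#1[1]#01   read 1 → write _, move R, go to p4
p4 | _0#1_[#]01
The non-blank tape span at halt is 0#1_#01.

0#1_#01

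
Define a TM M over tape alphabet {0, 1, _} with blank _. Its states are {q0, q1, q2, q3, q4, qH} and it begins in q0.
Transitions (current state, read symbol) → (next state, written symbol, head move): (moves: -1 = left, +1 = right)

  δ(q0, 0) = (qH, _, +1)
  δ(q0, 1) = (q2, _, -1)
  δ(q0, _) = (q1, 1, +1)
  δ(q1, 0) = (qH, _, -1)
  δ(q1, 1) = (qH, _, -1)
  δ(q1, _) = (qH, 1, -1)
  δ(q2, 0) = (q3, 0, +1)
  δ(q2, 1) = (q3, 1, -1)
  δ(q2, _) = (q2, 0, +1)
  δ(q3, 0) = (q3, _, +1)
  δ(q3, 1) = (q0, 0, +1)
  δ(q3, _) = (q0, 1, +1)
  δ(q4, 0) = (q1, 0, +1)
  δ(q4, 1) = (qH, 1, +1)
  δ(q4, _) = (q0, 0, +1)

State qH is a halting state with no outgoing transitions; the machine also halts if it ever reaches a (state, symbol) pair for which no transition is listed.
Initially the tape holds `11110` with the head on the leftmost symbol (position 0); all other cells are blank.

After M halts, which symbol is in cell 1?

q0 | _[1]1110   read 1 → write _, move -1, go to q2
q2 | [_]_1110   read _ → write 0, move +1, go to q2
q2 | 0[_]1110   read _ → write 0, move +1, go to q2
q2 | 00[1]110   read 1 → write 1, move -1, go to q3
q3 | 0[0]1110   read 0 → write _, move +1, go to q3
q3 | 0_[1]110   read 1 → write 0, move +1, go to q0
q0 | 0_0[1]10   read 1 → write _, move -1, go to q2
q2 | 0_[0]_10   read 0 → write 0, move +1, go to q3
q3 | 0_0[_]10   read _ → write 1, move +1, go to q0
q0 | 0_01[1]0   read 1 → write _, move -1, go to q2
q2 | 0_0[1]_0   read 1 → write 1, move -1, go to q3
q3 | 0_[0]1_0   read 0 → write _, move +1, go to q3
q3 | 0__[1]_0   read 1 → write 0, move +1, go to q0
q0 | 0__0[_]0   read _ → write 1, move +1, go to q1
q1 | 0__01[0]   read 0 → write _, move -1, go to qH
qH | 0__0[1]_
Cell 1 holds _ when M halts.

_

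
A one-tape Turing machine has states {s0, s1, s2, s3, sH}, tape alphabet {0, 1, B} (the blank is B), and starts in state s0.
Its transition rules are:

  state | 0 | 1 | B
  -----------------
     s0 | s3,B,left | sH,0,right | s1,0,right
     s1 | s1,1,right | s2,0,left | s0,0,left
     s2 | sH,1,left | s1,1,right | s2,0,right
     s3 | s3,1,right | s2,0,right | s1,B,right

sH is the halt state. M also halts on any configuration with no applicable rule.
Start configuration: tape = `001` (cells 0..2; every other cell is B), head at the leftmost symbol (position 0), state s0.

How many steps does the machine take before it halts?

state=s0 head=0 tape=B[0]01B   (s0,0)→(s3,B,left)
state=s3 head=-1 tape=[B]B01B   (s3,B)→(s1,B,right)
state=s1 head=0 tape=B[B]01B   (s1,B)→(s0,0,left)
state=s0 head=-1 tape=[B]001B   (s0,B)→(s1,0,right)
state=s1 head=0 tape=0[0]01B   (s1,0)→(s1,1,right)
state=s1 head=1 tape=01[0]1B   (s1,0)→(s1,1,right)
state=s1 head=2 tape=011[1]B   (s1,1)→(s2,0,left)
state=s2 head=1 tape=01[1]0B   (s2,1)→(s1,1,right)
state=s1 head=2 tape=011[0]B   (s1,0)→(s1,1,right)
state=s1 head=3 tape=0111[B]   (s1,B)→(s0,0,left)
state=s0 head=2 tape=011[1]0   (s0,1)→(sH,0,right)
state=sH head=3 tape=0110[0]
M halts after 11 transitions.

11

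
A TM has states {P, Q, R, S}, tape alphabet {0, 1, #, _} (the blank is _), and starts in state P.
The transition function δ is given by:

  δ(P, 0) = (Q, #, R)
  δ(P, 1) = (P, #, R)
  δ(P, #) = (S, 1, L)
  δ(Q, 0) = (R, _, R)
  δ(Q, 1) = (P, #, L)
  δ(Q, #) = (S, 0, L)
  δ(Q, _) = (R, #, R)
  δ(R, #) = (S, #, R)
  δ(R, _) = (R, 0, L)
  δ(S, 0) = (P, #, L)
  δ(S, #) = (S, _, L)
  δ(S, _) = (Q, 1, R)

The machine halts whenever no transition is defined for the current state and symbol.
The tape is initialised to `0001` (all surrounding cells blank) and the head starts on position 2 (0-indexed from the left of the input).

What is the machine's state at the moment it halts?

P | _00[0]1   read 0 → write #, move R, go to Q
Q | _00#[1]   read 1 → write #, move L, go to P
P | _00[#]#   read # → write 1, move L, go to S
S | _0[0]1#   read 0 → write #, move L, go to P
P | _[0]#1#   read 0 → write #, move R, go to Q
Q | _#[#]1#   read # → write 0, move L, go to S
S | _[#]01#   read # → write _, move L, go to S
S | [_]_01#   read _ → write 1, move R, go to Q
Q | 1[_]01#   read _ → write #, move R, go to R
R | 1#[0]1#
No transition is defined for (R, 0); M halts in state R.

R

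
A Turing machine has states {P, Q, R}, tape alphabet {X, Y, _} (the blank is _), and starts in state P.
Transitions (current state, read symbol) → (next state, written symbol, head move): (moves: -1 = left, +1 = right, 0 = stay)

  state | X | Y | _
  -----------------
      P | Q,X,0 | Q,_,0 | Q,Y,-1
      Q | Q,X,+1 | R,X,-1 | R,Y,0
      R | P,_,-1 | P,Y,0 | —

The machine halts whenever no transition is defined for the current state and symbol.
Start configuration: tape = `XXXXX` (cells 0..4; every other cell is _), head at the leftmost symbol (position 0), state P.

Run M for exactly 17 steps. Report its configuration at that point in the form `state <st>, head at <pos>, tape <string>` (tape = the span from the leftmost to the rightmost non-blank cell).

state P, head at 5, tape XXXXXY

state=P head=0 tape=[X]XXXX_   (P,X)→(Q,X,0)
state=Q head=0 tape=[X]XXXX_   (Q,X)→(Q,X,+1)
state=Q head=1 tape=X[X]XXX_   (Q,X)→(Q,X,+1)
state=Q head=2 tape=XX[X]XX_   (Q,X)→(Q,X,+1)
state=Q head=3 tape=XXX[X]X_   (Q,X)→(Q,X,+1)
state=Q head=4 tape=XXXX[X]_   (Q,X)→(Q,X,+1)
state=Q head=5 tape=XXXXX[_]   (Q,_)→(R,Y,0)
state=R head=5 tape=XXXXX[Y]   (R,Y)→(P,Y,0)
state=P head=5 tape=XXXXX[Y]   (P,Y)→(Q,_,0)
state=Q head=5 tape=XXXXX[_]   (Q,_)→(R,Y,0)
state=R head=5 tape=XXXXX[Y]   (R,Y)→(P,Y,0)
state=P head=5 tape=XXXXX[Y]   (P,Y)→(Q,_,0)
state=Q head=5 tape=XXXXX[_]   (Q,_)→(R,Y,0)
state=R head=5 tape=XXXXX[Y]   (R,Y)→(P,Y,0)
state=P head=5 tape=XXXXX[Y]   (P,Y)→(Q,_,0)
state=Q head=5 tape=XXXXX[_]   (Q,_)→(R,Y,0)
state=R head=5 tape=XXXXX[Y]   (R,Y)→(P,Y,0)
state=P head=5 tape=XXXXX[Y]
After 17 steps: state P, head at 5, tape XXXXXY.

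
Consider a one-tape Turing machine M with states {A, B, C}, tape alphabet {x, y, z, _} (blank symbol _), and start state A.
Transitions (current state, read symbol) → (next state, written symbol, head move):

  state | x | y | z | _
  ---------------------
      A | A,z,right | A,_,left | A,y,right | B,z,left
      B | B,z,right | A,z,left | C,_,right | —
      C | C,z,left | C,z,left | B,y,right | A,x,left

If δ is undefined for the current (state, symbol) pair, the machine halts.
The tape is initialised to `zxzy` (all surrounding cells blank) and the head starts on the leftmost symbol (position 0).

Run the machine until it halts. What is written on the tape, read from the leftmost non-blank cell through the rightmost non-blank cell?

A | __[z]xzy   read z → write y, move right, go to A
A | __y[x]zy   read x → write z, move right, go to A
A | __yz[z]y   read z → write y, move right, go to A
A | __yzy[y]   read y → write _, move left, go to A
A | __yz[y]_   read y → write _, move left, go to A
A | __y[z]__   read z → write y, move right, go to A
A | __yy[_]_   read _ → write z, move left, go to B
B | __y[y]z_   read y → write z, move left, go to A
A | __[y]zz_   read y → write _, move left, go to A
A | _[_]_zz_   read _ → write z, move left, go to B
B | [_]z_zz_
The non-blank tape span at halt is z_zz.

z_zz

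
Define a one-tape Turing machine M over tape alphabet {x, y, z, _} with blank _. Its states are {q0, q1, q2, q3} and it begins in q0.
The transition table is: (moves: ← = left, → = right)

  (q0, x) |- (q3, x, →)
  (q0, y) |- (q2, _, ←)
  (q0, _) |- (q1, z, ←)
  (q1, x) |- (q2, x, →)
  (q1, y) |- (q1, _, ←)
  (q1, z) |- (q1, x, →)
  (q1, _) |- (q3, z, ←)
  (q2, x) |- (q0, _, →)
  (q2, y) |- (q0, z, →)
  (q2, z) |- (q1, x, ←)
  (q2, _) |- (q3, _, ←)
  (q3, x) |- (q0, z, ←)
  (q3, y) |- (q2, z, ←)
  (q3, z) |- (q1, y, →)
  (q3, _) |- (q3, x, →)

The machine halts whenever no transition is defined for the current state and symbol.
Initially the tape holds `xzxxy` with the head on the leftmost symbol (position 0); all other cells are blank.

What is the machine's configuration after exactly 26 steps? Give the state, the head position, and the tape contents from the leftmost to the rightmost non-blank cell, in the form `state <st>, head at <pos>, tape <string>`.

state=q0 head=0 tape=_[x]zxxy   (q0,x)→(q3,x,→)
state=q3 head=1 tape=_x[z]xxy   (q3,z)→(q1,y,→)
state=q1 head=2 tape=_xy[x]xy   (q1,x)→(q2,x,→)
state=q2 head=3 tape=_xyx[x]y   (q2,x)→(q0,_,→)
state=q0 head=4 tape=_xyx_[y]   (q0,y)→(q2,_,←)
state=q2 head=3 tape=_xyx[_]_   (q2,_)→(q3,_,←)
state=q3 head=2 tape=_xy[x]__   (q3,x)→(q0,z,←)
state=q0 head=1 tape=_x[y]z__   (q0,y)→(q2,_,←)
state=q2 head=0 tape=_[x]_z__   (q2,x)→(q0,_,→)
state=q0 head=1 tape=__[_]z__   (q0,_)→(q1,z,←)
state=q1 head=0 tape=_[_]zz__   (q1,_)→(q3,z,←)
state=q3 head=-1 tape=[_]zzz__   (q3,_)→(q3,x,→)
state=q3 head=0 tape=x[z]zz__   (q3,z)→(q1,y,→)
state=q1 head=1 tape=xy[z]z__   (q1,z)→(q1,x,→)
state=q1 head=2 tape=xyx[z]__   (q1,z)→(q1,x,→)
state=q1 head=3 tape=xyxx[_]_   (q1,_)→(q3,z,←)
state=q3 head=2 tape=xyx[x]z_   (q3,x)→(q0,z,←)
state=q0 head=1 tape=xy[x]zz_   (q0,x)→(q3,x,→)
state=q3 head=2 tape=xyx[z]z_   (q3,z)→(q1,y,→)
state=q1 head=3 tape=xyxy[z]_   (q1,z)→(q1,x,→)
state=q1 head=4 tape=xyxyx[_]   (q1,_)→(q3,z,←)
state=q3 head=3 tape=xyxy[x]z   (q3,x)→(q0,z,←)
state=q0 head=2 tape=xyx[y]zz   (q0,y)→(q2,_,←)
state=q2 head=1 tape=xy[x]_zz   (q2,x)→(q0,_,→)
state=q0 head=2 tape=xy_[_]zz   (q0,_)→(q1,z,←)
state=q1 head=1 tape=xy[_]zzz   (q1,_)→(q3,z,←)
state=q3 head=0 tape=x[y]zzzz
After 26 steps: state q3, head at 0, tape xyzzzz.

state q3, head at 0, tape xyzzzz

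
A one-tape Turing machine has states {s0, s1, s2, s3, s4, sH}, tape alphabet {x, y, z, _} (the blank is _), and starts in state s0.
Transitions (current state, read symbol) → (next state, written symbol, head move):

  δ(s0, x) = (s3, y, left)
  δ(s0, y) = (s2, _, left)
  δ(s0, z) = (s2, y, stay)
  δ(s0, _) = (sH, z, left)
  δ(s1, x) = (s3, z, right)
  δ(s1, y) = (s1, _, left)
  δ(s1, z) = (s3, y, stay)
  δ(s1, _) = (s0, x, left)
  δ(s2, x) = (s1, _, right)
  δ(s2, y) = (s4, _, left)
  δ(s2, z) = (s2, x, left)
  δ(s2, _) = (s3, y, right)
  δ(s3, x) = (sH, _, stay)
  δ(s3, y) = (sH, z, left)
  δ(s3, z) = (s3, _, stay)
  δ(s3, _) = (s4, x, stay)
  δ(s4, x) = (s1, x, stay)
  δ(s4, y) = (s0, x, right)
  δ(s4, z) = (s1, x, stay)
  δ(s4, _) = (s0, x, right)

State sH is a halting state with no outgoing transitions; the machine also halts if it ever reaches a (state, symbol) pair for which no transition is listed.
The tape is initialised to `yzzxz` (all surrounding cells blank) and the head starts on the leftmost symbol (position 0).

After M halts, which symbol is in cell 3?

s0 | _[y]zzxz   read y → write _, move left, go to s2
s2 | [_]_zzxz   read _ → write y, move right, go to s3
s3 | y[_]zzxz   read _ → write x, move stay, go to s4
s4 | y[x]zzxz   read x → write x, move stay, go to s1
s1 | y[x]zzxz   read x → write z, move right, go to s3
s3 | yz[z]zxz   read z → write _, move stay, go to s3
s3 | yz[_]zxz   read _ → write x, move stay, go to s4
s4 | yz[x]zxz   read x → write x, move stay, go to s1
s1 | yz[x]zxz   read x → write z, move right, go to s3
s3 | yzz[z]xz   read z → write _, move stay, go to s3
s3 | yzz[_]xz   read _ → write x, move stay, go to s4
s4 | yzz[x]xz   read x → write x, move stay, go to s1
s1 | yzz[x]xz   read x → write z, move right, go to s3
s3 | yzzz[x]z   read x → write _, move stay, go to sH
sH | yzzz[_]z
Cell 3 holds _ when M halts.

_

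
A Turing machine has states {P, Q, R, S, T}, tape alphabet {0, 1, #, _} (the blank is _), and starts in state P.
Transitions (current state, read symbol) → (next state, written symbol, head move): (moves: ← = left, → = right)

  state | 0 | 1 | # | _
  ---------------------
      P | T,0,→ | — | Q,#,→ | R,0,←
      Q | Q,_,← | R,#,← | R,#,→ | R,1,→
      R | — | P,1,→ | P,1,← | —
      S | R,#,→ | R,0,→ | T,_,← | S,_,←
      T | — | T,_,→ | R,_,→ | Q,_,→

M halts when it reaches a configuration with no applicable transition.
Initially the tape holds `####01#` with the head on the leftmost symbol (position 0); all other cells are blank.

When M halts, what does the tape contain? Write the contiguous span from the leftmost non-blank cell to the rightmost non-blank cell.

P | __[#]###01#   read # → write #, move →, go to Q
Q | __#[#]##01#   read # → write #, move →, go to R
R | __##[#]#01#   read # → write 1, move ←, go to P
P | __#[#]1#01#   read # → write #, move →, go to Q
Q | __##[1]#01#   read 1 → write #, move ←, go to R
R | __#[#]##01#   read # → write 1, move ←, go to P
P | __[#]1##01#   read # → write #, move →, go to Q
Q | __#[1]##01#   read 1 → write #, move ←, go to R
R | __[#]###01#   read # → write 1, move ←, go to P
P | _[_]1###01#   read _ → write 0, move ←, go to R
R | [_]01###01#
The non-blank tape span at halt is 01###01#.

01###01#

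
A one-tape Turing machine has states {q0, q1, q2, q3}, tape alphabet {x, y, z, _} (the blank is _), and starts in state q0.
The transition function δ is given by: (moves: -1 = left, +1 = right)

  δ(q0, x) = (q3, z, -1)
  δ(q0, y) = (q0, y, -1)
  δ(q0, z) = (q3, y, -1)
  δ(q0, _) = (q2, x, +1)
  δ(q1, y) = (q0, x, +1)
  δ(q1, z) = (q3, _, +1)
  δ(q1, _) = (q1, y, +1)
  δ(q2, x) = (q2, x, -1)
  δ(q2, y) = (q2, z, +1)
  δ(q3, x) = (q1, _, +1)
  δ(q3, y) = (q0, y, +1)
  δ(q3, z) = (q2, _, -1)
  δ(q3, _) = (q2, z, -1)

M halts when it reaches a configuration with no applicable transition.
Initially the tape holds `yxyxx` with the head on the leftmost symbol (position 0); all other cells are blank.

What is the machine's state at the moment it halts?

state=q0 head=0 tape=_[y]xyxx   (q0,y)→(q0,y,-1)
state=q0 head=-1 tape=[_]yxyxx   (q0,_)→(q2,x,+1)
state=q2 head=0 tape=x[y]xyxx   (q2,y)→(q2,z,+1)
state=q2 head=1 tape=xz[x]yxx   (q2,x)→(q2,x,-1)
state=q2 head=0 tape=x[z]xyxx
No transition is defined for (q2, z); M halts in state q2.

q2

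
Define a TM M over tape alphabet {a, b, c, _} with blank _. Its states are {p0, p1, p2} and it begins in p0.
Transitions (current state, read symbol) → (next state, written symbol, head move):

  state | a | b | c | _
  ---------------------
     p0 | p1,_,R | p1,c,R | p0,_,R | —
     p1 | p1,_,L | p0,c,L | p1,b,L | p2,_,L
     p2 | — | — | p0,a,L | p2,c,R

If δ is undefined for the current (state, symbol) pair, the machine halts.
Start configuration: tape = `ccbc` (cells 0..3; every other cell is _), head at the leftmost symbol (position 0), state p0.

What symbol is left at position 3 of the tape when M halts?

b

p0 | [c]cbc   read c → write _, move R, go to p0
p0 | _[c]bc   read c → write _, move R, go to p0
p0 | __[b]c   read b → write c, move R, go to p1
p1 | __c[c]   read c → write b, move L, go to p1
p1 | __[c]b   read c → write b, move L, go to p1
p1 | _[_]bb   read _ → write _, move L, go to p2
p2 | [_]_bb   read _ → write c, move R, go to p2
p2 | c[_]bb   read _ → write c, move R, go to p2
p2 | cc[b]b
Cell 3 holds b when M halts.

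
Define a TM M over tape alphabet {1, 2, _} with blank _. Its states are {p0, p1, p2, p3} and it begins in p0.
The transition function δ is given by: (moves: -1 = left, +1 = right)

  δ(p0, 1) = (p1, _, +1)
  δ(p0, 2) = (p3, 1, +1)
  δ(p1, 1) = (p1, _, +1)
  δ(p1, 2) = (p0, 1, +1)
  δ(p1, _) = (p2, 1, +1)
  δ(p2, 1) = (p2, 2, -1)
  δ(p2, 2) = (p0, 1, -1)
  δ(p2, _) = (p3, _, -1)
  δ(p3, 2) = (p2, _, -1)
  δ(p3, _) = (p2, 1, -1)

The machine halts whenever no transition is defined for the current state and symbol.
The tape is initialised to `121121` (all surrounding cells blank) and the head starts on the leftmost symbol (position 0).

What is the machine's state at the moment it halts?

p0 | [1]21121__   read 1 → write _, move +1, go to p1
p1 | _[2]1121__   read 2 → write 1, move +1, go to p0
p0 | _1[1]121__   read 1 → write _, move +1, go to p1
p1 | _1_[1]21__   read 1 → write _, move +1, go to p1
p1 | _1__[2]1__   read 2 → write 1, move +1, go to p0
p0 | _1__1[1]__   read 1 → write _, move +1, go to p1
p1 | _1__1_[_]_   read _ → write 1, move +1, go to p2
p2 | _1__1_1[_]   read _ → write _, move -1, go to p3
p3 | _1__1_[1]_
No transition is defined for (p3, 1); M halts in state p3.

p3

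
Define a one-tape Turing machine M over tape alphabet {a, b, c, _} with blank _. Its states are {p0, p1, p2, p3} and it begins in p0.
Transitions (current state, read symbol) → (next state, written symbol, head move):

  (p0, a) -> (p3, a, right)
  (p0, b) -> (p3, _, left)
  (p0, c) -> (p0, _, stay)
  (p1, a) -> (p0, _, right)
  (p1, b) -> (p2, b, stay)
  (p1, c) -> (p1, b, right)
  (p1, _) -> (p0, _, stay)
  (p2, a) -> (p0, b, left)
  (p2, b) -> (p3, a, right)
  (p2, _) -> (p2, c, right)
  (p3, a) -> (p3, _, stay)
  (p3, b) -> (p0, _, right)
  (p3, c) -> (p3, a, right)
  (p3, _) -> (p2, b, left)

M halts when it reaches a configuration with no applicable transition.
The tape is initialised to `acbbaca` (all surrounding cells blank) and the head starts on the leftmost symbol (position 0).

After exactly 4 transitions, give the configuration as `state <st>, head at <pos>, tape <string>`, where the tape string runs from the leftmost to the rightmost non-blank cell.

state=p0 head=0 tape=[a]cbbaca   (p0,a)→(p3,a,right)
state=p3 head=1 tape=a[c]bbaca   (p3,c)→(p3,a,right)
state=p3 head=2 tape=aa[b]baca   (p3,b)→(p0,_,right)
state=p0 head=3 tape=aa_[b]aca   (p0,b)→(p3,_,left)
state=p3 head=2 tape=aa[_]_aca
After 4 steps: state p3, head at 2, tape aa__aca.

state p3, head at 2, tape aa__aca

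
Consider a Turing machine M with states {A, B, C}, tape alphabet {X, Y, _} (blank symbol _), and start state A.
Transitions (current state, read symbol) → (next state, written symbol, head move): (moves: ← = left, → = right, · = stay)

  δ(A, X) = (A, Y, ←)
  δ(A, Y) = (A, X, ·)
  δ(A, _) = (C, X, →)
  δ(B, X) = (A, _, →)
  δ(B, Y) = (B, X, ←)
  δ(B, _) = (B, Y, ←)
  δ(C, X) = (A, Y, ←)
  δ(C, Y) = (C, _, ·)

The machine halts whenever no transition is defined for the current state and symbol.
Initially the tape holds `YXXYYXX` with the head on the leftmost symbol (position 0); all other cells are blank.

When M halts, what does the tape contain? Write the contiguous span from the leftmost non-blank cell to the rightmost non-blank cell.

A | _[Y]XXYYXX   read Y → write X, move ·, go to A
A | _[X]XXYYXX   read X → write Y, move ←, go to A
A | [_]YXXYYXX   read _ → write X, move →, go to C
C | X[Y]XXYYXX   read Y → write _, move ·, go to C
C | X[_]XXYYXX
The non-blank tape span at halt is X_XXYYXX.

X_XXYYXX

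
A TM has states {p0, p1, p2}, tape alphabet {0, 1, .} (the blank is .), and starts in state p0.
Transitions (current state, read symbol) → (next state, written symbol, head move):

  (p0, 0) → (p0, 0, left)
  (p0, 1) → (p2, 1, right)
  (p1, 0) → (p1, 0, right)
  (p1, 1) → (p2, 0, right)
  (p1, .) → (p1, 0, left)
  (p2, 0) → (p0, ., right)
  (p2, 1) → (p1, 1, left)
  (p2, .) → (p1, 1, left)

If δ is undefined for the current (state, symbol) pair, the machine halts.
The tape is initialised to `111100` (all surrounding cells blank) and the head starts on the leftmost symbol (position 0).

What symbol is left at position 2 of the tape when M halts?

0

p0 | [1]11100   read 1 → write 1, move right, go to p2
p2 | 1[1]1100   read 1 → write 1, move left, go to p1
p1 | [1]11100   read 1 → write 0, move right, go to p2
p2 | 0[1]1100   read 1 → write 1, move left, go to p1
p1 | [0]11100   read 0 → write 0, move right, go to p1
p1 | 0[1]1100   read 1 → write 0, move right, go to p2
p2 | 00[1]100   read 1 → write 1, move left, go to p1
p1 | 0[0]1100   read 0 → write 0, move right, go to p1
p1 | 00[1]100   read 1 → write 0, move right, go to p2
p2 | 000[1]00   read 1 → write 1, move left, go to p1
p1 | 00[0]100   read 0 → write 0, move right, go to p1
p1 | 000[1]00   read 1 → write 0, move right, go to p2
p2 | 0000[0]0   read 0 → write ., move right, go to p0
p0 | 0000.[0]   read 0 → write 0, move left, go to p0
p0 | 0000[.]0
Cell 2 holds 0 when M halts.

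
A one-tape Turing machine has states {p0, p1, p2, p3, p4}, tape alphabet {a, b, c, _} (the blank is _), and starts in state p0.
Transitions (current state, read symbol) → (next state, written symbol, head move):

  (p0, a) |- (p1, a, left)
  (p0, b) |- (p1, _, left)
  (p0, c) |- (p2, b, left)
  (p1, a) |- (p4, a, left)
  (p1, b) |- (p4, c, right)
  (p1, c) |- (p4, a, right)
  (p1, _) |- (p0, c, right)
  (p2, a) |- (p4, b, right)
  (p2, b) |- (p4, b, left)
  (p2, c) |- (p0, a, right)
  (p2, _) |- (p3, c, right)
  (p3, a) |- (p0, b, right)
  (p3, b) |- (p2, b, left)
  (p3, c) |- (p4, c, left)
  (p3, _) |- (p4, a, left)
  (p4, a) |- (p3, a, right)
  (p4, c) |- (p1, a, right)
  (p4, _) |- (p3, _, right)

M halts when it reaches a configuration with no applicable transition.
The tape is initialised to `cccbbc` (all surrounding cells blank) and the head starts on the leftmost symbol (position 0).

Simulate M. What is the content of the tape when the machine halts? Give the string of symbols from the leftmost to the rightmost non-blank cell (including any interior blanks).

b_ccbbc

state=p0 head=0 tape=__[c]ccbbc   (p0,c)→(p2,b,left)
state=p2 head=-1 tape=_[_]bccbbc   (p2,_)→(p3,c,right)
state=p3 head=0 tape=_c[b]ccbbc   (p3,b)→(p2,b,left)
state=p2 head=-1 tape=_[c]bccbbc   (p2,c)→(p0,a,right)
state=p0 head=0 tape=_a[b]ccbbc   (p0,b)→(p1,_,left)
state=p1 head=-1 tape=_[a]_ccbbc   (p1,a)→(p4,a,left)
state=p4 head=-2 tape=[_]a_ccbbc   (p4,_)→(p3,_,right)
state=p3 head=-1 tape=_[a]_ccbbc   (p3,a)→(p0,b,right)
state=p0 head=0 tape=_b[_]ccbbc
The non-blank tape span at halt is b_ccbbc.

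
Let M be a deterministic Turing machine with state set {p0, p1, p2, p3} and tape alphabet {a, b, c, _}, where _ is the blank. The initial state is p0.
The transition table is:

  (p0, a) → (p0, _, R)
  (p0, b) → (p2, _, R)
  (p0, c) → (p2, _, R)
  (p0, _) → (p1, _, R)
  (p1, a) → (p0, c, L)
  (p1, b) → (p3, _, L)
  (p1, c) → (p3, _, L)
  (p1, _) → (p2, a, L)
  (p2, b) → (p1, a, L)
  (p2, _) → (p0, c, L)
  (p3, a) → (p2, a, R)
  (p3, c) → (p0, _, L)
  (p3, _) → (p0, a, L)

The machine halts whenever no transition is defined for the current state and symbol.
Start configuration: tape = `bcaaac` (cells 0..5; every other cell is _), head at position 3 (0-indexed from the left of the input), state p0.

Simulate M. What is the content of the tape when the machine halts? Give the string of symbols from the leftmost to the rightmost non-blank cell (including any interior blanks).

p0 | bca[a]ac_   read a → write _, move R, go to p0
p0 | bca_[a]c_   read a → write _, move R, go to p0
p0 | bca__[c]_   read c → write _, move R, go to p2
p2 | bca___[_]   read _ → write c, move L, go to p0
p0 | bca__[_]c   read _ → write _, move R, go to p1
p1 | bca___[c]   read c → write _, move L, go to p3
p3 | bca__[_]_   read _ → write a, move L, go to p0
p0 | bca_[_]a_   read _ → write _, move R, go to p1
p1 | bca__[a]_   read a → write c, move L, go to p0
p0 | bca_[_]c_   read _ → write _, move R, go to p1
p1 | bca__[c]_   read c → write _, move L, go to p3
p3 | bca_[_]__   read _ → write a, move L, go to p0
p0 | bca[_]a__   read _ → write _, move R, go to p1
p1 | bca_[a]__   read a → write c, move L, go to p0
p0 | bca[_]c__   read _ → write _, move R, go to p1
p1 | bca_[c]__   read c → write _, move L, go to p3
p3 | bca[_]___   read _ → write a, move L, go to p0
p0 | bc[a]a___   read a → write _, move R, go to p0
p0 | bc_[a]___   read a → write _, move R, go to p0
p0 | bc__[_]__   read _ → write _, move R, go to p1
p1 | bc___[_]_   read _ → write a, move L, go to p2
p2 | bc__[_]a_   read _ → write c, move L, go to p0
p0 | bc_[_]ca_   read _ → write _, move R, go to p1
p1 | bc__[c]a_   read c → write _, move L, go to p3
p3 | bc_[_]_a_   read _ → write a, move L, go to p0
p0 | bc[_]a_a_   read _ → write _, move R, go to p1
p1 | bc_[a]_a_   read a → write c, move L, go to p0
p0 | bc[_]c_a_   read _ → write _, move R, go to p1
p1 | bc_[c]_a_   read c → write _, move L, go to p3
p3 | bc[_]__a_   read _ → write a, move L, go to p0
p0 | b[c]a__a_   read c → write _, move R, go to p2
p2 | b_[a]__a_
The non-blank tape span at halt is b_a__a.

b_a__a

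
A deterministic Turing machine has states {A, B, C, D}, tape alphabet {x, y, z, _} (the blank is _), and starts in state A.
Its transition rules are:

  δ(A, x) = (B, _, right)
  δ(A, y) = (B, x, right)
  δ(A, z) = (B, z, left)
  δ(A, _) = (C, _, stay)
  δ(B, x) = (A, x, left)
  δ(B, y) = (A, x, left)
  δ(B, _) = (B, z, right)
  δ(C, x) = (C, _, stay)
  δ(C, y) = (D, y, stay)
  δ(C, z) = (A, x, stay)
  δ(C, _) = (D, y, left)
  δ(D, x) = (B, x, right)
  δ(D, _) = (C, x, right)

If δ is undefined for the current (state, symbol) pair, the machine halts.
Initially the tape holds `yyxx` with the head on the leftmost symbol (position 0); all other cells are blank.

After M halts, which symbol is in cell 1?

A | _[y]yxx   read y → write x, move right, go to B
B | _x[y]xx   read y → write x, move left, go to A
A | _[x]xxx   read x → write _, move right, go to B
B | __[x]xx   read x → write x, move left, go to A
A | _[_]xxx   read _ → write _, move stay, go to C
C | _[_]xxx   read _ → write y, move left, go to D
D | [_]yxxx   read _ → write x, move right, go to C
C | x[y]xxx   read y → write y, move stay, go to D
D | x[y]xxx
Cell 1 holds x when M halts.

x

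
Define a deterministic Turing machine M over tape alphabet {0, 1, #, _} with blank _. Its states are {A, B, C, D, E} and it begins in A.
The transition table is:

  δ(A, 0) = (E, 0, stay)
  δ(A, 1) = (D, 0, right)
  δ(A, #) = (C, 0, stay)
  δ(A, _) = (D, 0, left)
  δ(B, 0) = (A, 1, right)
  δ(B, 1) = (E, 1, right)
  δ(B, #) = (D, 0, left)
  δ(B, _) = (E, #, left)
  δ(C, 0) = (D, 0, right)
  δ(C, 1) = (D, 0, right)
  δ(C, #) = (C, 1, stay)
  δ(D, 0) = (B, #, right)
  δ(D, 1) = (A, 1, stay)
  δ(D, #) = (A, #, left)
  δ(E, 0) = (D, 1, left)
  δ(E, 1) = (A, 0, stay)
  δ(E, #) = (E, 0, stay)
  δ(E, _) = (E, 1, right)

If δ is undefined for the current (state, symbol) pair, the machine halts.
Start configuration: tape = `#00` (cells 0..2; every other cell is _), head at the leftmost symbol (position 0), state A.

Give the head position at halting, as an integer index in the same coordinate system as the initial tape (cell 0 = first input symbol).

A | [#]00___   read # → write 0, move stay, go to C
C | [0]00___   read 0 → write 0, move right, go to D
D | 0[0]0___   read 0 → write #, move right, go to B
B | 0#[0]___   read 0 → write 1, move right, go to A
A | 0#1[_]__   read _ → write 0, move left, go to D
D | 0#[1]0__   read 1 → write 1, move stay, go to A
A | 0#[1]0__   read 1 → write 0, move right, go to D
D | 0#0[0]__   read 0 → write #, move right, go to B
B | 0#0#[_]_   read _ → write #, move left, go to E
E | 0#0[#]#_   read # → write 0, move stay, go to E
E | 0#0[0]#_   read 0 → write 1, move left, go to D
D | 0#[0]1#_   read 0 → write #, move right, go to B
B | 0##[1]#_   read 1 → write 1, move right, go to E
E | 0##1[#]_   read # → write 0, move stay, go to E
E | 0##1[0]_   read 0 → write 1, move left, go to D
D | 0##[1]1_   read 1 → write 1, move stay, go to A
A | 0##[1]1_   read 1 → write 0, move right, go to D
D | 0##0[1]_   read 1 → write 1, move stay, go to A
A | 0##0[1]_   read 1 → write 0, move right, go to D
D | 0##00[_]
At halt the head is at cell 5.

5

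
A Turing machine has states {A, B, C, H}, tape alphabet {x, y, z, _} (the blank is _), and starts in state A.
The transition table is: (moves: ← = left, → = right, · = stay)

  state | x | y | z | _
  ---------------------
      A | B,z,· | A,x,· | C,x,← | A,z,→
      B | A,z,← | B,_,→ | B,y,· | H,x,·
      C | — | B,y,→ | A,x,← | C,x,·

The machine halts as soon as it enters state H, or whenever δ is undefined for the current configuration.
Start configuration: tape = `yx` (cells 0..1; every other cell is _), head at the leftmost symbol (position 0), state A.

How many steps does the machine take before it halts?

A | __[y]x   read y → write x, move ·, go to A
A | __[x]x   read x → write z, move ·, go to B
B | __[z]x   read z → write y, move ·, go to B
B | __[y]x   read y → write _, move →, go to B
B | ___[x]   read x → write z, move ←, go to A
A | __[_]z   read _ → write z, move →, go to A
A | __z[z]   read z → write x, move ←, go to C
C | __[z]x   read z → write x, move ←, go to A
A | _[_]xx   read _ → write z, move →, go to A
A | _z[x]x   read x → write z, move ·, go to B
B | _z[z]x   read z → write y, move ·, go to B
B | _z[y]x   read y → write _, move →, go to B
B | _z_[x]   read x → write z, move ←, go to A
A | _z[_]z   read _ → write z, move →, go to A
A | _zz[z]   read z → write x, move ←, go to C
C | _z[z]x   read z → write x, move ←, go to A
A | _[z]xx   read z → write x, move ←, go to C
C | [_]xxx   read _ → write x, move ·, go to C
C | [x]xxx
M halts after 18 transitions.

18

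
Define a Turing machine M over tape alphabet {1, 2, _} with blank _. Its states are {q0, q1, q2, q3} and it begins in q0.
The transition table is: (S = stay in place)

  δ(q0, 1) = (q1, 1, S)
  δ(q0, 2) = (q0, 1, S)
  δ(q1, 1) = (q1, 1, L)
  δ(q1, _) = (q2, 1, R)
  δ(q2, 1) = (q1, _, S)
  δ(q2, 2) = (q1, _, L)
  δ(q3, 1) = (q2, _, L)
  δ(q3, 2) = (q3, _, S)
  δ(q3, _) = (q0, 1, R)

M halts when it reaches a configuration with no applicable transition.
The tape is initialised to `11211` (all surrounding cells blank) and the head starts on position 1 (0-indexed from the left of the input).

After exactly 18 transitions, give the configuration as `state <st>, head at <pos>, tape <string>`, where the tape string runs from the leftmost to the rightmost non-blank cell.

state q1, head at 1, tape 111__11

q0 | __1[1]211   read 1 → write 1, move S, go to q1
q1 | __1[1]211   read 1 → write 1, move L, go to q1
q1 | __[1]1211   read 1 → write 1, move L, go to q1
q1 | _[_]11211   read _ → write 1, move R, go to q2
q2 | _1[1]1211   read 1 → write _, move S, go to q1
q1 | _1[_]1211   read _ → write 1, move R, go to q2
q2 | _11[1]211   read 1 → write _, move S, go to q1
q1 | _11[_]211   read _ → write 1, move R, go to q2
q2 | _111[2]11   read 2 → write _, move L, go to q1
q1 | _11[1]_11   read 1 → write 1, move L, go to q1
q1 | _1[1]1_11   read 1 → write 1, move L, go to q1
q1 | _[1]11_11   read 1 → write 1, move L, go to q1
q1 | [_]111_11   read _ → write 1, move R, go to q2
q2 | 1[1]11_11   read 1 → write _, move S, go to q1
q1 | 1[_]11_11   read _ → write 1, move R, go to q2
q2 | 11[1]1_11   read 1 → write _, move S, go to q1
q1 | 11[_]1_11   read _ → write 1, move R, go to q2
q2 | 111[1]_11   read 1 → write _, move S, go to q1
q1 | 111[_]_11
After 18 steps: state q1, head at 1, tape 111__11.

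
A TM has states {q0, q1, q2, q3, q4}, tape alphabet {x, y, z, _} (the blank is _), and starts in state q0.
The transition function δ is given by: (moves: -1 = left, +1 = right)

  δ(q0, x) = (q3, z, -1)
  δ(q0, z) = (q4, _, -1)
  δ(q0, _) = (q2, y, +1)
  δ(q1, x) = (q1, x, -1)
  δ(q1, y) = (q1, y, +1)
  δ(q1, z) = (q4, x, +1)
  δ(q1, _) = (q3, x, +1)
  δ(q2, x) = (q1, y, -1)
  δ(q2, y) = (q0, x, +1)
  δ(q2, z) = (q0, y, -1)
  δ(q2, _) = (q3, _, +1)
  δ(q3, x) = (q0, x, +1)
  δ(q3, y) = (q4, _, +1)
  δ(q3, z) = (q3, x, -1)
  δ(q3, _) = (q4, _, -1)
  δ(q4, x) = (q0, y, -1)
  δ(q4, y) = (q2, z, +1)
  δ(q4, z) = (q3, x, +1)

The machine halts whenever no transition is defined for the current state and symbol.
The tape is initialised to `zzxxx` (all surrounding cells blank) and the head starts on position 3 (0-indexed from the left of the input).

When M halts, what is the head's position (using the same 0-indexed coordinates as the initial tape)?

4

q0 | _zzx[x]x__   read x → write z, move -1, go to q3
q3 | _zz[x]zx__   read x → write x, move +1, go to q0
q0 | _zzx[z]x__   read z → write _, move -1, go to q4
q4 | _zz[x]_x__   read x → write y, move -1, go to q0
q0 | _z[z]y_x__   read z → write _, move -1, go to q4
q4 | _[z]_y_x__   read z → write x, move +1, go to q3
q3 | _x[_]y_x__   read _ → write _, move -1, go to q4
q4 | _[x]_y_x__   read x → write y, move -1, go to q0
q0 | [_]y_y_x__   read _ → write y, move +1, go to q2
q2 | y[y]_y_x__   read y → write x, move +1, go to q0
q0 | yx[_]y_x__   read _ → write y, move +1, go to q2
q2 | yxy[y]_x__   read y → write x, move +1, go to q0
q0 | yxyx[_]x__   read _ → write y, move +1, go to q2
q2 | yxyxy[x]__   read x → write y, move -1, go to q1
q1 | yxyx[y]y__   read y → write y, move +1, go to q1
q1 | yxyxy[y]__   read y → write y, move +1, go to q1
q1 | yxyxyy[_]_   read _ → write x, move +1, go to q3
q3 | yxyxyyx[_]   read _ → write _, move -1, go to q4
q4 | yxyxyy[x]_   read x → write y, move -1, go to q0
q0 | yxyxy[y]y_
At halt the head is at cell 4.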